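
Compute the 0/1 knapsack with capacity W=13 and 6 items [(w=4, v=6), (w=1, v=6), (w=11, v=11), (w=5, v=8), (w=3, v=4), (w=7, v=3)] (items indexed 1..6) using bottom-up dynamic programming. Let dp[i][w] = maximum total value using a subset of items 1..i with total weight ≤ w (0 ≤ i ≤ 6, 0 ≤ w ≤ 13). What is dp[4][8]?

i\w   0   1   2   3   4   5   6   7   8   9  10  11  12  13
  0   0   0   0   0   0   0   0   0   0   0   0   0   0   0
  1   0   0   0   0   6   6   6   6   6   6   6   6   6   6
  2   0   6   6   6   6  12  12  12  12  12  12  12  12  12
  3   0   6   6   6   6  12  12  12  12  12  12  12  17  17
  4   0   6   6   6   6  12  14  14  14  14  20  20  20  20
  5   0   6   6   6  10  12  14  14  16  18  20  20  20  24
  6   0   6   6   6  10  12  14  14  16  18  20  20  20  24

14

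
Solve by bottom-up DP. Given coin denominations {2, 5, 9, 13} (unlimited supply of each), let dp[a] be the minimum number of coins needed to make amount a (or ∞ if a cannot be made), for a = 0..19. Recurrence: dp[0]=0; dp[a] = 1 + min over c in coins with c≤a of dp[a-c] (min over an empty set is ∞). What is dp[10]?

2

 a  0  1  2  3  4  5  6  7  8  9 10 11 12 13 14 15 16 17 18 19
dp  0  -  1  -  2  1  3  2  4  1  2  2  3  1  2  2  3  3  2  3
(- denotes ∞ / unreachable)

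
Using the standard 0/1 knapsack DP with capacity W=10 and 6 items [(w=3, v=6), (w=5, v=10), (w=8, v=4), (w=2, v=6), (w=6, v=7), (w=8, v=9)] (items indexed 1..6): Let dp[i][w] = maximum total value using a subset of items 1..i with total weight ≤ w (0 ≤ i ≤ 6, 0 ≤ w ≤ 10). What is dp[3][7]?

10

i\w   0   1   2   3   4   5   6   7   8   9  10
  0   0   0   0   0   0   0   0   0   0   0   0
  1   0   0   0   6   6   6   6   6   6   6   6
  2   0   0   0   6   6  10  10  10  16  16  16
  3   0   0   0   6   6  10  10  10  16  16  16
  4   0   0   6   6   6  12  12  16  16  16  22
  5   0   0   6   6   6  12  12  16  16  16  22
  6   0   0   6   6   6  12  12  16  16  16  22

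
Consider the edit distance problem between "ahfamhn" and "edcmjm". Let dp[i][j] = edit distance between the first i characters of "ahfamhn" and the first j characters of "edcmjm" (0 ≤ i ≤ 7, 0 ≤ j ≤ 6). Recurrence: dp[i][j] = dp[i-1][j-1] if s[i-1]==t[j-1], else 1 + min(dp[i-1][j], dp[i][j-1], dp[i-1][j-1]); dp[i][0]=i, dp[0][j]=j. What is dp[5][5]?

   ''  e  d  c  m  j  m
''  0  1  2  3  4  5  6
 a  1  1  2  3  4  5  6
 h  2  2  2  3  4  5  6
 f  3  3  3  3  4  5  6
 a  4  4  4  4  4  5  6
 m  5  5  5  5  4  5  5
 h  6  6  6  6  5  5  6
 n  7  7  7  7  6  6  6

5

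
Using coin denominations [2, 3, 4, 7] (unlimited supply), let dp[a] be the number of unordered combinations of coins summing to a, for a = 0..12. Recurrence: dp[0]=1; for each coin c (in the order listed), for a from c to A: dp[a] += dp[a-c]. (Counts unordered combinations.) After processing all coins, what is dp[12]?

8

after  coin     0     1     2     3     4     5     6     7     8     9    10    11    12
          2     1     0     1     0     1     0     1     0     1     0     1     0     1
          3     1     0     1     1     1     1     2     1     2     2     2     2     3
          4     1     0     1     1     2     1     3     2     4     3     5     4     7
          7     1     0     1     1     2     1     3     3     4     4     6     6     8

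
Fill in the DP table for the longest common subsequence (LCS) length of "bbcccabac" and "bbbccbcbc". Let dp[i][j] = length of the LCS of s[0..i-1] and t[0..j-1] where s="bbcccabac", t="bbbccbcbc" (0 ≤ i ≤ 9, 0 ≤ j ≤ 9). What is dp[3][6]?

   ''  b  b  b  c  c  b  c  b  c
''  0  0  0  0  0  0  0  0  0  0
 b  0  1  1  1  1  1  1  1  1  1
 b  0  1  2  2  2  2  2  2  2  2
 c  0  1  2  2  3  3  3  3  3  3
 c  0  1  2  2  3  4  4  4  4  4
 c  0  1  2  2  3  4  4  5  5  5
 a  0  1  2  2  3  4  4  5  5  5
 b  0  1  2  3  3  4  5  5  6  6
 a  0  1  2  3  3  4  5  5  6  6
 c  0  1  2  3  4  4  5  6  6  7

3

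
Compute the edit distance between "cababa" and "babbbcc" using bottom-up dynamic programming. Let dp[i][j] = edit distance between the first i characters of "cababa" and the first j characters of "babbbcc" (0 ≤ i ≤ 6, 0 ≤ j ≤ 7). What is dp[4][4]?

2

   ''  b  a  b  b  b  c  c
''  0  1  2  3  4  5  6  7
 c  1  1  2  3  4  5  5  6
 a  2  2  1  2  3  4  5  6
 b  3  2  2  1  2  3  4  5
 a  4  3  2  2  2  3  4  5
 b  5  4  3  2  2  2  3  4
 a  6  5  4  3  3  3  3  4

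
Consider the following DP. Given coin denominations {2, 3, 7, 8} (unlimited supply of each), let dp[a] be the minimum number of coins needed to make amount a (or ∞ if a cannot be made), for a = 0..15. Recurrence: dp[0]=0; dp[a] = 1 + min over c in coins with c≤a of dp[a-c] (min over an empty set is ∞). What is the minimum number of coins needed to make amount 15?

 a  0  1  2  3  4  5  6  7  8  9 10 11 12 13 14 15
dp  0  -  1  1  2  2  2  1  1  2  2  2  3  3  2  2
(- denotes ∞ / unreachable)

2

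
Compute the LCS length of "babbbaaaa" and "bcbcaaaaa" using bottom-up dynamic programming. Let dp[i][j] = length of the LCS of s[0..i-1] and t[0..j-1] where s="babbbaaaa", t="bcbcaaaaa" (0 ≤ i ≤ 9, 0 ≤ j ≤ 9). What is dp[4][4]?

   ''  b  c  b  c  a  a  a  a  a
''  0  0  0  0  0  0  0  0  0  0
 b  0  1  1  1  1  1  1  1  1  1
 a  0  1  1  1  1  2  2  2  2  2
 b  0  1  1  2  2  2  2  2  2  2
 b  0  1  1  2  2  2  2  2  2  2
 b  0  1  1  2  2  2  2  2  2  2
 a  0  1  1  2  2  3  3  3  3  3
 a  0  1  1  2  2  3  4  4  4  4
 a  0  1  1  2  2  3  4  5  5  5
 a  0  1  1  2  2  3  4  5  6  6

2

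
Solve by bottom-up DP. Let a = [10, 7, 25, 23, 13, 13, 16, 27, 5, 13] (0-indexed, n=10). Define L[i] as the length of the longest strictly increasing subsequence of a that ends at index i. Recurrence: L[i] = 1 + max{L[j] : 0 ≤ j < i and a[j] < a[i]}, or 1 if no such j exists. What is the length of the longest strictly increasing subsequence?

   i    0    1    2    3    4    5    6    7    8    9
a[i]   10    7   25   23   13   13   16   27    5   13
L[i]    1    1    2    2    2    2    3    4    1    2

4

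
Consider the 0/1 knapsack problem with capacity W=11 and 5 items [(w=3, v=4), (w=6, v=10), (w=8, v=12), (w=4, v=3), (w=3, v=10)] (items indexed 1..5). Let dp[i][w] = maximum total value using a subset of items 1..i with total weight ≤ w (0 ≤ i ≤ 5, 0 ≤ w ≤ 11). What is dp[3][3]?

i\w   0   1   2   3   4   5   6   7   8   9  10  11
  0   0   0   0   0   0   0   0   0   0   0   0   0
  1   0   0   0   4   4   4   4   4   4   4   4   4
  2   0   0   0   4   4   4  10  10  10  14  14  14
  3   0   0   0   4   4   4  10  10  12  14  14  16
  4   0   0   0   4   4   4  10  10  12  14  14  16
  5   0   0   0  10  10  10  14  14  14  20  20  22

4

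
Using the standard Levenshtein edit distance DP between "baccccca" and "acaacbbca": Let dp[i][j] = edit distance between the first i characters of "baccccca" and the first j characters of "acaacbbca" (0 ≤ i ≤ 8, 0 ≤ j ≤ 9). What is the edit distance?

5

   ''  a  c  a  a  c  b  b  c  a
''  0  1  2  3  4  5  6  7  8  9
 b  1  1  2  3  4  5  5  6  7  8
 a  2  1  2  2  3  4  5  6  7  7
 c  3  2  1  2  3  3  4  5  6  7
 c  4  3  2  2  3  3  4  5  5  6
 c  5  4  3  3  3  3  4  5  5  6
 c  6  5  4  4  4  3  4  5  5  6
 c  7  6  5  5  5  4  4  5  5  6
 a  8  7  6  5  5  5  5  5  6  5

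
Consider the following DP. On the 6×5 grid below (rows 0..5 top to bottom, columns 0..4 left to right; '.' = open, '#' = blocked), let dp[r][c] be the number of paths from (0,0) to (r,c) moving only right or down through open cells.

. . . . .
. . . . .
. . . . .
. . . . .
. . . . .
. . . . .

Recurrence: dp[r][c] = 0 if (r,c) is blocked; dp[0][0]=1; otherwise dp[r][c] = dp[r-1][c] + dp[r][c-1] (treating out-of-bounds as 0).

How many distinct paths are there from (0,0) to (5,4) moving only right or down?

126

r\c   0   1   2   3   4
  0   1   1   1   1   1
  1   1   2   3   4   5
  2   1   3   6  10  15
  3   1   4  10  20  35
  4   1   5  15  35  70
  5   1   6  21  56 126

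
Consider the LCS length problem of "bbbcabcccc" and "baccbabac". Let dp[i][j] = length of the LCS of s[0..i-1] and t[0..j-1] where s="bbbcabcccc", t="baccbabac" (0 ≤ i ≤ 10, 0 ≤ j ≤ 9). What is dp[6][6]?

   ''  b  a  c  c  b  a  b  a  c
''  0  0  0  0  0  0  0  0  0  0
 b  0  1  1  1  1  1  1  1  1  1
 b  0  1  1  1  1  2  2  2  2  2
 b  0  1  1  1  1  2  2  3  3  3
 c  0  1  1  2  2  2  2  3  3  4
 a  0  1  2  2  2  2  3  3  4  4
 b  0  1  2  2  2  3  3  4  4  4
 c  0  1  2  3  3  3  3  4  4  5
 c  0  1  2  3  4  4  4  4  4  5
 c  0  1  2  3  4  4  4  4  4  5
 c  0  1  2  3  4  4  4  4  4  5

3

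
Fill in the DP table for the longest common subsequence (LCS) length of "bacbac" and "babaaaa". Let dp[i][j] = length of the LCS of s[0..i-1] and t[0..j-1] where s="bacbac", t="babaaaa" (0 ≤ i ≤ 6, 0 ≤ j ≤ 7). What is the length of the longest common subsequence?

4

   ''  b  a  b  a  a  a  a
''  0  0  0  0  0  0  0  0
 b  0  1  1  1  1  1  1  1
 a  0  1  2  2  2  2  2  2
 c  0  1  2  2  2  2  2  2
 b  0  1  2  3  3  3  3  3
 a  0  1  2  3  4  4  4  4
 c  0  1  2  3  4  4  4  4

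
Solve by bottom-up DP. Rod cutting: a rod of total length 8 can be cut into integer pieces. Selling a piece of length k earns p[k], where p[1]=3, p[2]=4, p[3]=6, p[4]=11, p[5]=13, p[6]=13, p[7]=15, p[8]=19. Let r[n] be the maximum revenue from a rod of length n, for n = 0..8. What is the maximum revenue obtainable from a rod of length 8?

   n    0    1    2    3    4    5    6    7    8
r[n]    0    3    6    9   12   15   18   21   24

24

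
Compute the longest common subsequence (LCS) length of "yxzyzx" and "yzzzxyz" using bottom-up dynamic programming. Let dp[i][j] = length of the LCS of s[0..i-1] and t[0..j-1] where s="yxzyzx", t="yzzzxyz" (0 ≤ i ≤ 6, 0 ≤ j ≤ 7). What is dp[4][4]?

2

   ''  y  z  z  z  x  y  z
''  0  0  0  0  0  0  0  0
 y  0  1  1  1  1  1  1  1
 x  0  1  1  1  1  2  2  2
 z  0  1  2  2  2  2  2  3
 y  0  1  2  2  2  2  3  3
 z  0  1  2  3  3  3  3  4
 x  0  1  2  3  3  4  4  4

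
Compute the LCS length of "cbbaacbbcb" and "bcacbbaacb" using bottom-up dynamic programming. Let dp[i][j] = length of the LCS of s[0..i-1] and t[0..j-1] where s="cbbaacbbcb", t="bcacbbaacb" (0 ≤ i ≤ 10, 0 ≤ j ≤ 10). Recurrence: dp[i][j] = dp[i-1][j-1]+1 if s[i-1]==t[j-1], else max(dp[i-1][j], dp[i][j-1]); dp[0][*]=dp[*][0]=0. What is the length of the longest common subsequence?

7

   ''  b  c  a  c  b  b  a  a  c  b
''  0  0  0  0  0  0  0  0  0  0  0
 c  0  0  1  1  1  1  1  1  1  1  1
 b  0  1  1  1  1  2  2  2  2  2  2
 b  0  1  1  1  1  2  3  3  3  3  3
 a  0  1  1  2  2  2  3  4  4  4  4
 a  0  1  1  2  2  2  3  4  5  5  5
 c  0  1  2  2  3  3  3  4  5  6  6
 b  0  1  2  2  3  4  4  4  5  6  7
 b  0  1  2  2  3  4  5  5  5  6  7
 c  0  1  2  2  3  4  5  5  5  6  7
 b  0  1  2  2  3  4  5  5  5  6  7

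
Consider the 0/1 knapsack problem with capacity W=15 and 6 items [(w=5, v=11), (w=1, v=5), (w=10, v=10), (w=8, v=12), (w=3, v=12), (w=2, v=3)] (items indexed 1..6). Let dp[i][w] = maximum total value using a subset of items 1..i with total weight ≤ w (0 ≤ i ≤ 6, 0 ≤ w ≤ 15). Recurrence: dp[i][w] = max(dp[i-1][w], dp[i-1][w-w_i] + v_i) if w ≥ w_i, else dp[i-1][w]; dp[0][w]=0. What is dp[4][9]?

i\w   0   1   2   3   4   5   6   7   8   9  10  11  12  13  14  15
  0   0   0   0   0   0   0   0   0   0   0   0   0   0   0   0   0
  1   0   0   0   0   0  11  11  11  11  11  11  11  11  11  11  11
  2   0   5   5   5   5  11  16  16  16  16  16  16  16  16  16  16
  3   0   5   5   5   5  11  16  16  16  16  16  16  16  16  16  21
  4   0   5   5   5   5  11  16  16  16  17  17  17  17  23  28  28
  5   0   5   5  12  17  17  17  17  23  28  28  28  29  29  29  29
  6   0   5   5  12  17  17  20  20  23  28  28  31  31  31  32  32

17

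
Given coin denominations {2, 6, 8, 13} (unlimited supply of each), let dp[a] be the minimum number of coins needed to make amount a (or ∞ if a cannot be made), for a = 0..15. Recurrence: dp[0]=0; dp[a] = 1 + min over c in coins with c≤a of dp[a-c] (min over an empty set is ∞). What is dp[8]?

 a  0  1  2  3  4  5  6  7  8  9 10 11 12 13 14 15
dp  0  -  1  -  2  -  1  -  1  -  2  -  2  1  2  2
(- denotes ∞ / unreachable)

1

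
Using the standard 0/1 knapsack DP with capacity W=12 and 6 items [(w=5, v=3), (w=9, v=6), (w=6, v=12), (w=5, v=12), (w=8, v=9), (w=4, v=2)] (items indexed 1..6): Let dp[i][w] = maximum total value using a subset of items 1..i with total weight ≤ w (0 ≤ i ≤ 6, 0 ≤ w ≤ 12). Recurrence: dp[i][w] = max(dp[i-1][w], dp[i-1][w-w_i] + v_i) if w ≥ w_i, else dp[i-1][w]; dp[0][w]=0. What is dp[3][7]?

12

i\w   0   1   2   3   4   5   6   7   8   9  10  11  12
  0   0   0   0   0   0   0   0   0   0   0   0   0   0
  1   0   0   0   0   0   3   3   3   3   3   3   3   3
  2   0   0   0   0   0   3   3   3   3   6   6   6   6
  3   0   0   0   0   0   3  12  12  12  12  12  15  15
  4   0   0   0   0   0  12  12  12  12  12  15  24  24
  5   0   0   0   0   0  12  12  12  12  12  15  24  24
  6   0   0   0   0   2  12  12  12  12  14  15  24  24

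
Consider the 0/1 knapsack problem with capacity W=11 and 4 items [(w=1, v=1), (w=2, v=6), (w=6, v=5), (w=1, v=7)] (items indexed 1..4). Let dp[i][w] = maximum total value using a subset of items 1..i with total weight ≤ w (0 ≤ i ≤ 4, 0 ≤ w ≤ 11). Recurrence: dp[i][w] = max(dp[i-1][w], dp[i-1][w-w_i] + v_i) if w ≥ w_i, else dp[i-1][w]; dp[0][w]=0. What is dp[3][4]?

i\w   0   1   2   3   4   5   6   7   8   9  10  11
  0   0   0   0   0   0   0   0   0   0   0   0   0
  1   0   1   1   1   1   1   1   1   1   1   1   1
  2   0   1   6   7   7   7   7   7   7   7   7   7
  3   0   1   6   7   7   7   7   7  11  12  12  12
  4   0   7   8  13  14  14  14  14  14  18  19  19

7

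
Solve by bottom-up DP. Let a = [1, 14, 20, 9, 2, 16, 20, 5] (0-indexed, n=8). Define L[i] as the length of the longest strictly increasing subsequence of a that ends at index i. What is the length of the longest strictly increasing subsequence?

   i    0    1    2    3    4    5    6    7
a[i]    1   14   20    9    2   16   20    5
L[i]    1    2    3    2    2    3    4    3

4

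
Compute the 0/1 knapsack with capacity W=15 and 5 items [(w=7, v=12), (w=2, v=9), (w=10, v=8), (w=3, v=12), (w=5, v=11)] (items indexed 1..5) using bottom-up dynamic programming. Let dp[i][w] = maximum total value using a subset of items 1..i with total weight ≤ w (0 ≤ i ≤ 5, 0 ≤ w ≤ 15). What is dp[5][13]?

i\w   0   1   2   3   4   5   6   7   8   9  10  11  12  13  14  15
  0   0   0   0   0   0   0   0   0   0   0   0   0   0   0   0   0
  1   0   0   0   0   0   0   0  12  12  12  12  12  12  12  12  12
  2   0   0   9   9   9   9   9  12  12  21  21  21  21  21  21  21
  3   0   0   9   9   9   9   9  12  12  21  21  21  21  21  21  21
  4   0   0   9  12  12  21  21  21  21  21  24  24  33  33  33  33
  5   0   0   9  12  12  21  21  21  23  23  32  32  33  33  33  35

33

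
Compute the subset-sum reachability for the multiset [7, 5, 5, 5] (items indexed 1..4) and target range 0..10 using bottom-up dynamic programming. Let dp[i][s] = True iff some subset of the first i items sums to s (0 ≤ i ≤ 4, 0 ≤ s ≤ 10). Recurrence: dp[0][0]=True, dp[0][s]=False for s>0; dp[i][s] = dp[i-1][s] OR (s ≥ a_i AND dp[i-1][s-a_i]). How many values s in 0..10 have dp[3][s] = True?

4

i\s   0   1   2   3   4   5   6   7   8   9  10
  0   T   F   F   F   F   F   F   F   F   F   F
  1   T   F   F   F   F   F   F   T   F   F   F
  2   T   F   F   F   F   T   F   T   F   F   F
  3   T   F   F   F   F   T   F   T   F   F   T
  4   T   F   F   F   F   T   F   T   F   F   T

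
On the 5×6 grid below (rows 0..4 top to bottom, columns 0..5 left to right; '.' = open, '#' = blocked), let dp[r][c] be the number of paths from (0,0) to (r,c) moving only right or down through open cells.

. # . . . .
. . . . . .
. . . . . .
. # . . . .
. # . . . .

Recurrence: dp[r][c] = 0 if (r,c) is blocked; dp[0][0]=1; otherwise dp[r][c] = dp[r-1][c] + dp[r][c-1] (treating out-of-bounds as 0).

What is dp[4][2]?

r\c   0   1   2   3   4   5
  0   1   0   0   0   0   0
  1   1   1   1   1   1   1
  2   1   2   3   4   5   6
  3   1   0   3   7  12  18
  4   1   0   3  10  22  40

3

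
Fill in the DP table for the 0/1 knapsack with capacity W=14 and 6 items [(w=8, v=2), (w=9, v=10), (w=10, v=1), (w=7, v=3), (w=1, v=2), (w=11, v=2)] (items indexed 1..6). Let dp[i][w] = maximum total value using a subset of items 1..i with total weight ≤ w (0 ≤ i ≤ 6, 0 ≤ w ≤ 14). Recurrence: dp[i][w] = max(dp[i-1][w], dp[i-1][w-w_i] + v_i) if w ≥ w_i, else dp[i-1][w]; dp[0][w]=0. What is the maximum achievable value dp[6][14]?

12

i\w   0   1   2   3   4   5   6   7   8   9  10  11  12  13  14
  0   0   0   0   0   0   0   0   0   0   0   0   0   0   0   0
  1   0   0   0   0   0   0   0   0   2   2   2   2   2   2   2
  2   0   0   0   0   0   0   0   0   2  10  10  10  10  10  10
  3   0   0   0   0   0   0   0   0   2  10  10  10  10  10  10
  4   0   0   0   0   0   0   0   3   3  10  10  10  10  10  10
  5   0   2   2   2   2   2   2   3   5  10  12  12  12  12  12
  6   0   2   2   2   2   2   2   3   5  10  12  12  12  12  12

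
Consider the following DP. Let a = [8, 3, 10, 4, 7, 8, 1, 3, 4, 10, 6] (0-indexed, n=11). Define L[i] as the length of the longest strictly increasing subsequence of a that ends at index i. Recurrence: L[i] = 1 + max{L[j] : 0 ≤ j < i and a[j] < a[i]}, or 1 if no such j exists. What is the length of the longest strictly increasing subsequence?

   i    0    1    2    3    4    5    6    7    8    9   10
a[i]    8    3   10    4    7    8    1    3    4   10    6
L[i]    1    1    2    2    3    4    1    2    3    5    4

5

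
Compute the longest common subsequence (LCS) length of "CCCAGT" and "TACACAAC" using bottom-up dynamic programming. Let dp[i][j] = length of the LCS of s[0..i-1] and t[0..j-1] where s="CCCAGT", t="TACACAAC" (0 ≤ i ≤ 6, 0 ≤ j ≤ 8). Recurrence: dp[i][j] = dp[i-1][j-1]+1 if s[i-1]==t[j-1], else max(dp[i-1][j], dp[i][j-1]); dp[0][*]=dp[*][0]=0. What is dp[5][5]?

   ''  T  A  C  A  C  A  A  C
''  0  0  0  0  0  0  0  0  0
 C  0  0  0  1  1  1  1  1  1
 C  0  0  0  1  1  2  2  2  2
 C  0  0  0  1  1  2  2  2  3
 A  0  0  1  1  2  2  3  3  3
 G  0  0  1  1  2  2  3  3  3
 T  0  1  1  1  2  2  3  3  3

2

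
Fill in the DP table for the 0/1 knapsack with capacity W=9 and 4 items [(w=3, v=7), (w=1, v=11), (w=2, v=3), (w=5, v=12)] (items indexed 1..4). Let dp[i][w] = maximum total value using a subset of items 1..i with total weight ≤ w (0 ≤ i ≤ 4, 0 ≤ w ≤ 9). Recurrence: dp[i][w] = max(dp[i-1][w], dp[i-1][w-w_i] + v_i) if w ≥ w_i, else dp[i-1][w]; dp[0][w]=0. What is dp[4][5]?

18

i\w   0   1   2   3   4   5   6   7   8   9
  0   0   0   0   0   0   0   0   0   0   0
  1   0   0   0   7   7   7   7   7   7   7
  2   0  11  11  11  18  18  18  18  18  18
  3   0  11  11  14  18  18  21  21  21  21
  4   0  11  11  14  18  18  23  23  26  30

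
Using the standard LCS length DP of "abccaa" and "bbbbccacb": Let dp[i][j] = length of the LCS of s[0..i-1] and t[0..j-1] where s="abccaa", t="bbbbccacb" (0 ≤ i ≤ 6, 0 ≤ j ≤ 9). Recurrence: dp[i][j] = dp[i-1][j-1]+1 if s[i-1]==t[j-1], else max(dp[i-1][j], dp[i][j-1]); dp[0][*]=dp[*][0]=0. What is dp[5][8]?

4

   ''  b  b  b  b  c  c  a  c  b
''  0  0  0  0  0  0  0  0  0  0
 a  0  0  0  0  0  0  0  1  1  1
 b  0  1  1  1  1  1  1  1  1  2
 c  0  1  1  1  1  2  2  2  2  2
 c  0  1  1  1  1  2  3  3  3  3
 a  0  1  1  1  1  2  3  4  4  4
 a  0  1  1  1  1  2  3  4  4  4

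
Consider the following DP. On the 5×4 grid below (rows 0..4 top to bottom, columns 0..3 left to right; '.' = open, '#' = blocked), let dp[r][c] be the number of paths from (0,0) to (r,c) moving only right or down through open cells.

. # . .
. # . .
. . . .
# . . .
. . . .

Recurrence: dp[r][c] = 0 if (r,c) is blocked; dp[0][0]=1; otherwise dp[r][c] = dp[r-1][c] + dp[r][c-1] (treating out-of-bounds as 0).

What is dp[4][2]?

r\c   0   1   2   3
  0   1   0   0   0
  1   1   0   0   0
  2   1   1   1   1
  3   0   1   2   3
  4   0   1   3   6

3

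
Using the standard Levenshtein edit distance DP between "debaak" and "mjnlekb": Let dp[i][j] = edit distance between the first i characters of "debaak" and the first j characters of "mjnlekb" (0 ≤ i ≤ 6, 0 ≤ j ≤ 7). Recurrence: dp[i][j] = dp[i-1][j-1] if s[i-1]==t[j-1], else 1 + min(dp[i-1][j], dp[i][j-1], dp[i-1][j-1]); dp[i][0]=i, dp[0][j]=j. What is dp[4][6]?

   ''  m  j  n  l  e  k  b
''  0  1  2  3  4  5  6  7
 d  1  1  2  3  4  5  6  7
 e  2  2  2  3  4  4  5  6
 b  3  3  3  3  4  5  5  5
 a  4  4  4  4  4  5  6  6
 a  5  5  5  5  5  5  6  7
 k  6  6  6  6  6  6  5  6

6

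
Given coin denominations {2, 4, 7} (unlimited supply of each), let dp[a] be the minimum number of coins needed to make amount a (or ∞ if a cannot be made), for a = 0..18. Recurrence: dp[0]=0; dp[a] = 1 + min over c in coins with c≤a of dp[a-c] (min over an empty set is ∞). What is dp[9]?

 a  0  1  2  3  4  5  6  7  8  9 10 11 12 13 14 15 16 17 18
dp  0  -  1  -  1  -  2  1  2  2  3  2  3  3  2  3  3  4  3
(- denotes ∞ / unreachable)

2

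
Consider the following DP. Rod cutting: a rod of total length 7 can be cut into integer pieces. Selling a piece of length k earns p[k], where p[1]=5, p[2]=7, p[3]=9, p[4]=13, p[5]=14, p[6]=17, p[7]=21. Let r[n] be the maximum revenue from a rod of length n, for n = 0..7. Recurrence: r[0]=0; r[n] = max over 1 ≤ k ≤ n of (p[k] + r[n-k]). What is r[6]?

30

   n    0    1    2    3    4    5    6    7
r[n]    0    5   10   15   20   25   30   35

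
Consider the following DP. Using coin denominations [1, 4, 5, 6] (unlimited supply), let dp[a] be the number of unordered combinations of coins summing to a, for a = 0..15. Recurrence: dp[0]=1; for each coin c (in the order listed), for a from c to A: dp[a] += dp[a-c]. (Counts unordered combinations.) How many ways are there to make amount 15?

16

after  coin     0     1     2     3     4     5     6     7     8     9    10    11    12    13    14    15
          1     1     1     1     1     1     1     1     1     1     1     1     1     1     1     1     1
          4     1     1     1     1     2     2     2     2     3     3     3     3     4     4     4     4
          5     1     1     1     1     2     3     3     3     4     5     6     6     7     8     9    10
          6     1     1     1     1     2     3     4     4     5     6     8     9    11    12    14    16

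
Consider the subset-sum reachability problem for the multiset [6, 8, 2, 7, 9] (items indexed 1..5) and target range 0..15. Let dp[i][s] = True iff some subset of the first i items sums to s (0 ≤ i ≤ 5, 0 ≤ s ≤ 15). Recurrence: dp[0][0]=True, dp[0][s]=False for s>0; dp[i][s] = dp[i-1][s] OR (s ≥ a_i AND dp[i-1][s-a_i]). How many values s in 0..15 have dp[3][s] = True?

6

i\s   0   1   2   3   4   5   6   7   8   9  10  11  12  13  14  15
  0   T   F   F   F   F   F   F   F   F   F   F   F   F   F   F   F
  1   T   F   F   F   F   F   T   F   F   F   F   F   F   F   F   F
  2   T   F   F   F   F   F   T   F   T   F   F   F   F   F   T   F
  3   T   F   T   F   F   F   T   F   T   F   T   F   F   F   T   F
  4   T   F   T   F   F   F   T   T   T   T   T   F   F   T   T   T
  5   T   F   T   F   F   F   T   T   T   T   T   T   F   T   T   T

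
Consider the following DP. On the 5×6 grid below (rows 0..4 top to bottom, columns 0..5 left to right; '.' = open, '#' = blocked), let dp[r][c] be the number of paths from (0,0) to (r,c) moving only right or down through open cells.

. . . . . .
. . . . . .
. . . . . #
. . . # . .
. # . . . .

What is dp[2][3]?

r\c   0   1   2   3   4   5
  0   1   1   1   1   1   1
  1   1   2   3   4   5   6
  2   1   3   6  10  15   0
  3   1   4  10   0  15  15
  4   1   0  10  10  25  40

10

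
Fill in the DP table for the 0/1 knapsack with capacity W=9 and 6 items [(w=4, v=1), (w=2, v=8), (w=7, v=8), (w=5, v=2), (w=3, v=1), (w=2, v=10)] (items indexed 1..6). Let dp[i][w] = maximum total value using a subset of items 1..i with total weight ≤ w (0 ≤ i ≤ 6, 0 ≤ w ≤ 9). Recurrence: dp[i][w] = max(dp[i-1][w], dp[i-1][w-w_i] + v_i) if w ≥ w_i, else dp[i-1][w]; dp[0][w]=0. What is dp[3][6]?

i\w   0   1   2   3   4   5   6   7   8   9
  0   0   0   0   0   0   0   0   0   0   0
  1   0   0   0   0   1   1   1   1   1   1
  2   0   0   8   8   8   8   9   9   9   9
  3   0   0   8   8   8   8   9   9   9  16
  4   0   0   8   8   8   8   9  10  10  16
  5   0   0   8   8   8   9   9  10  10  16
  6   0   0  10  10  18  18  18  19  19  20

9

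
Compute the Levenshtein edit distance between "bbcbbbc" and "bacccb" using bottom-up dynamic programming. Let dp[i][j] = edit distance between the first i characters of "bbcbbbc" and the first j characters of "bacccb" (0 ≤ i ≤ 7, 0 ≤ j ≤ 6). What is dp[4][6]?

3

   ''  b  a  c  c  c  b
''  0  1  2  3  4  5  6
 b  1  0  1  2  3  4  5
 b  2  1  1  2  3  4  4
 c  3  2  2  1  2  3  4
 b  4  3  3  2  2  3  3
 b  5  4  4  3  3  3  3
 b  6  5  5  4  4  4  3
 c  7  6  6  5  4  4  4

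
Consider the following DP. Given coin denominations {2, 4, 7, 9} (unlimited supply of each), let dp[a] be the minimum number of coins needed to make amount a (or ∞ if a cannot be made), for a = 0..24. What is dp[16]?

 a  0  1  2  3  4  5  6  7  8  9 10 11 12 13 14 15 16 17 18 19 20 21 22 23 24
dp  0  -  1  -  1  -  2  1  2  1  3  2  3  2  2  3  2  3  2  4  3  3  3  3  4
(- denotes ∞ / unreachable)

2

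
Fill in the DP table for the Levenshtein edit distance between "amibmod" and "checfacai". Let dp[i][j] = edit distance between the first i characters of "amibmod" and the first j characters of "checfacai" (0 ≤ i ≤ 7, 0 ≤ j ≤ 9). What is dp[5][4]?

5

   ''  c  h  e  c  f  a  c  a  i
''  0  1  2  3  4  5  6  7  8  9
 a  1  1  2  3  4  5  5  6  7  8
 m  2  2  2  3  4  5  6  6  7  8
 i  3  3  3  3  4  5  6  7  7  7
 b  4  4  4  4  4  5  6  7  8  8
 m  5  5  5  5  5  5  6  7  8  9
 o  6  6  6  6  6  6  6  7  8  9
 d  7  7  7  7  7  7  7  7  8  9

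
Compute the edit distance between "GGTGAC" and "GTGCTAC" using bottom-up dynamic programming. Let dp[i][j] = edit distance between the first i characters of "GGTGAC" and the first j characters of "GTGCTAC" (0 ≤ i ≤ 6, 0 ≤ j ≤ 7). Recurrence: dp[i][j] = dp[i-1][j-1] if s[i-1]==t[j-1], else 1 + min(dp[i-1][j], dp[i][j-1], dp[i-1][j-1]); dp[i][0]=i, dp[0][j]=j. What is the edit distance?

   ''  G  T  G  C  T  A  C
''  0  1  2  3  4  5  6  7
 G  1  0  1  2  3  4  5  6
 G  2  1  1  1  2  3  4  5
 T  3  2  1  2  2  2  3  4
 G  4  3  2  1  2  3  3  4
 A  5  4  3  2  2  3  3  4
 C  6  5  4  3  2  3  4  3

3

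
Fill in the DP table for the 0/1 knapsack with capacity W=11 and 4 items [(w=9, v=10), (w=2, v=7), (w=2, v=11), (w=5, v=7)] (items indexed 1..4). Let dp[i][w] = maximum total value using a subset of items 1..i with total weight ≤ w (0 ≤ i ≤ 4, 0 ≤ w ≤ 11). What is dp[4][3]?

11

i\w   0   1   2   3   4   5   6   7   8   9  10  11
  0   0   0   0   0   0   0   0   0   0   0   0   0
  1   0   0   0   0   0   0   0   0   0  10  10  10
  2   0   0   7   7   7   7   7   7   7  10  10  17
  3   0   0  11  11  18  18  18  18  18  18  18  21
  4   0   0  11  11  18  18  18  18  18  25  25  25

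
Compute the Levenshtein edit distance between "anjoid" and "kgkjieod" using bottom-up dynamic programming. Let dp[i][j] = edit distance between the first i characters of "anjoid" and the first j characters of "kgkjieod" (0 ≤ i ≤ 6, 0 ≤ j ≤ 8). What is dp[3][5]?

   ''  k  g  k  j  i  e  o  d
''  0  1  2  3  4  5  6  7  8
 a  1  1  2  3  4  5  6  7  8
 n  2  2  2  3  4  5  6  7  8
 j  3  3  3  3  3  4  5  6  7
 o  4  4  4  4  4  4  5  5  6
 i  5  5  5  5  5  4  5  6  6
 d  6  6  6  6  6  5  5  6  6

4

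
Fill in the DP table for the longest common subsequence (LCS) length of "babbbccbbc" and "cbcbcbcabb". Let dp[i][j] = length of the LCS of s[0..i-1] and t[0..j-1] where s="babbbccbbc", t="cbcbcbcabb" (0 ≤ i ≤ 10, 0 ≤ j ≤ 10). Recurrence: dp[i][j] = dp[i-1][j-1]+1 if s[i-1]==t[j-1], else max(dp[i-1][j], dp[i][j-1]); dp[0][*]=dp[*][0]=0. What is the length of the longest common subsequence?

6

   ''  c  b  c  b  c  b  c  a  b  b
''  0  0  0  0  0  0  0  0  0  0  0
 b  0  0  1  1  1  1  1  1  1  1  1
 a  0  0  1  1  1  1  1  1  2  2  2
 b  0  0  1  1  2  2  2  2  2  3  3
 b  0  0  1  1  2  2  3  3  3  3  4
 b  0  0  1  1  2  2  3  3  3  4  4
 c  0  1  1  2  2  3  3  4  4  4  4
 c  0  1  1  2  2  3  3  4  4  4  4
 b  0  1  2  2  3  3  4  4  4  5  5
 b  0  1  2  2  3  3  4  4  4  5  6
 c  0  1  2  3  3  4  4  5  5  5  6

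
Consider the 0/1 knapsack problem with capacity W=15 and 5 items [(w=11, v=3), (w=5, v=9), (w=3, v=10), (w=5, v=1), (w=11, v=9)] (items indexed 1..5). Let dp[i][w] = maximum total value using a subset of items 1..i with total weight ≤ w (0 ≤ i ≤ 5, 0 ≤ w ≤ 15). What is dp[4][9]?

i\w   0   1   2   3   4   5   6   7   8   9  10  11  12  13  14  15
  0   0   0   0   0   0   0   0   0   0   0   0   0   0   0   0   0
  1   0   0   0   0   0   0   0   0   0   0   0   3   3   3   3   3
  2   0   0   0   0   0   9   9   9   9   9   9   9   9   9   9   9
  3   0   0   0  10  10  10  10  10  19  19  19  19  19  19  19  19
  4   0   0   0  10  10  10  10  10  19  19  19  19  19  20  20  20
  5   0   0   0  10  10  10  10  10  19  19  19  19  19  20  20  20

19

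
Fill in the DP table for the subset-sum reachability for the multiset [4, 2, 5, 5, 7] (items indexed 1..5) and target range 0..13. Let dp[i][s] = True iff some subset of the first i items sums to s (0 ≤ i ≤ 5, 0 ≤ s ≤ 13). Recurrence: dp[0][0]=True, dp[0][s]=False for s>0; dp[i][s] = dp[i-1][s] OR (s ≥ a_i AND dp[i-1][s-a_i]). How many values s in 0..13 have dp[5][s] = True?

i\s   0   1   2   3   4   5   6   7   8   9  10  11  12  13
  0   T   F   F   F   F   F   F   F   F   F   F   F   F   F
  1   T   F   F   F   T   F   F   F   F   F   F   F   F   F
  2   T   F   T   F   T   F   T   F   F   F   F   F   F   F
  3   T   F   T   F   T   T   T   T   F   T   F   T   F   F
  4   T   F   T   F   T   T   T   T   F   T   T   T   T   F
  5   T   F   T   F   T   T   T   T   F   T   T   T   T   T

11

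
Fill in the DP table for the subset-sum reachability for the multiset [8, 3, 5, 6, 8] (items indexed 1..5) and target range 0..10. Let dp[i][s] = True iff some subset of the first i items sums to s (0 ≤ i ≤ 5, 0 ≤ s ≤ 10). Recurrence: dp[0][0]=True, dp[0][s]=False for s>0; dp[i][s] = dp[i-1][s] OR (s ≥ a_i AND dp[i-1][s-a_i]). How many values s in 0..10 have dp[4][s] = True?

6

i\s   0   1   2   3   4   5   6   7   8   9  10
  0   T   F   F   F   F   F   F   F   F   F   F
  1   T   F   F   F   F   F   F   F   T   F   F
  2   T   F   F   T   F   F   F   F   T   F   F
  3   T   F   F   T   F   T   F   F   T   F   F
  4   T   F   F   T   F   T   T   F   T   T   F
  5   T   F   F   T   F   T   T   F   T   T   F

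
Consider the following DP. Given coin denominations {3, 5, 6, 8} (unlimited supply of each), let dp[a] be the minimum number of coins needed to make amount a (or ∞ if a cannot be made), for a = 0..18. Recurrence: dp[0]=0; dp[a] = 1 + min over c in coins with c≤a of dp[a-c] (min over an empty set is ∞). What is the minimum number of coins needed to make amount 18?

 a  0  1  2  3  4  5  6  7  8  9 10 11 12 13 14 15 16 17 18
dp  0  -  -  1  -  1  1  -  1  2  2  2  2  2  2  3  2  3  3
(- denotes ∞ / unreachable)

3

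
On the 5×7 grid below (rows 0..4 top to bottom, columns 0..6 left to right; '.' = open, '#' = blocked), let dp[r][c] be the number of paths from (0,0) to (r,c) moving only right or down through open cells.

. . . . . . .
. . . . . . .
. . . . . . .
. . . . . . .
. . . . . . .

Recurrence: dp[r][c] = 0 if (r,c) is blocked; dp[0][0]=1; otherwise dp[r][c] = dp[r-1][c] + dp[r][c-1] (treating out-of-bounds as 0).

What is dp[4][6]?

210

r\c   0   1   2   3   4   5   6
  0   1   1   1   1   1   1   1
  1   1   2   3   4   5   6   7
  2   1   3   6  10  15  21  28
  3   1   4  10  20  35  56  84
  4   1   5  15  35  70 126 210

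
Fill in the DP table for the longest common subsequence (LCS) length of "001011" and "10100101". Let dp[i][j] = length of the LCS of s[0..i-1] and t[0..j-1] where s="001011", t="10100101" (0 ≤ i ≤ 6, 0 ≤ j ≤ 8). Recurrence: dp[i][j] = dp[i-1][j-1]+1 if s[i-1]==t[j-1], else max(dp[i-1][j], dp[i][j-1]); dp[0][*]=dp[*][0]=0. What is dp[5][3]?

3

   ''  1  0  1  0  0  1  0  1
''  0  0  0  0  0  0  0  0  0
 0  0  0  1  1  1  1  1  1  1
 0  0  0  1  1  2  2  2  2  2
 1  0  1  1  2  2  2  3  3  3
 0  0  1  2  2  3  3  3  4  4
 1  0  1  2  3  3  3  4  4  5
 1  0  1  2  3  3  3  4  4  5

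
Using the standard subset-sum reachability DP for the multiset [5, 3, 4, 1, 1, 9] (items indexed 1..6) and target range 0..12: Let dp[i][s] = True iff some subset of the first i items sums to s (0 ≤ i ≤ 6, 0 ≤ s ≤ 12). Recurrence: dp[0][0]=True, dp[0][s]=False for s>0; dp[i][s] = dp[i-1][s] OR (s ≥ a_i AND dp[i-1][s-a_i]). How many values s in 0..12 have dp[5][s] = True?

13

i\s   0   1   2   3   4   5   6   7   8   9  10  11  12
  0   T   F   F   F   F   F   F   F   F   F   F   F   F
  1   T   F   F   F   F   T   F   F   F   F   F   F   F
  2   T   F   F   T   F   T   F   F   T   F   F   F   F
  3   T   F   F   T   T   T   F   T   T   T   F   F   T
  4   T   T   F   T   T   T   T   T   T   T   T   F   T
  5   T   T   T   T   T   T   T   T   T   T   T   T   T
  6   T   T   T   T   T   T   T   T   T   T   T   T   T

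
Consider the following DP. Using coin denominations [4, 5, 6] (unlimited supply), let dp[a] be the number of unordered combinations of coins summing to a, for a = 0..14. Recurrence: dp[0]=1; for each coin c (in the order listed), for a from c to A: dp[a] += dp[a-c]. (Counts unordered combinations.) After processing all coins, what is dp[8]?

1

after  coin     0     1     2     3     4     5     6     7     8     9    10    11    12    13    14
          4     1     0     0     0     1     0     0     0     1     0     0     0     1     0     0
          5     1     0     0     0     1     1     0     0     1     1     1     0     1     1     1
          6     1     0     0     0     1     1     1     0     1     1     2     1     2     1     2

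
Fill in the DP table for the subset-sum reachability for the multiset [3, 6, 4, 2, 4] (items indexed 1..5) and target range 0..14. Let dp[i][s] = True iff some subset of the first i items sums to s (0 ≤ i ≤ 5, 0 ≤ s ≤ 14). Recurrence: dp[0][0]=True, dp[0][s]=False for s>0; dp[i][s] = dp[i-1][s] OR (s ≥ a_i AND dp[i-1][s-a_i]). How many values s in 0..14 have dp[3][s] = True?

8

i\s   0   1   2   3   4   5   6   7   8   9  10  11  12  13  14
  0   T   F   F   F   F   F   F   F   F   F   F   F   F   F   F
  1   T   F   F   T   F   F   F   F   F   F   F   F   F   F   F
  2   T   F   F   T   F   F   T   F   F   T   F   F   F   F   F
  3   T   F   F   T   T   F   T   T   F   T   T   F   F   T   F
  4   T   F   T   T   T   T   T   T   T   T   T   T   T   T   F
  5   T   F   T   T   T   T   T   T   T   T   T   T   T   T   T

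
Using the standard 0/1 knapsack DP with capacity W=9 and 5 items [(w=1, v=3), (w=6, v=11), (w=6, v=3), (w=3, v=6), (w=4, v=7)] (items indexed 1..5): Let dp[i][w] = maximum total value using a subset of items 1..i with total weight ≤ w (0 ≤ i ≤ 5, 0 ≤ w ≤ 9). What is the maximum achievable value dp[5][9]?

i\w   0   1   2   3   4   5   6   7   8   9
  0   0   0   0   0   0   0   0   0   0   0
  1   0   3   3   3   3   3   3   3   3   3
  2   0   3   3   3   3   3  11  14  14  14
  3   0   3   3   3   3   3  11  14  14  14
  4   0   3   3   6   9   9  11  14  14  17
  5   0   3   3   6   9  10  11  14  16  17

17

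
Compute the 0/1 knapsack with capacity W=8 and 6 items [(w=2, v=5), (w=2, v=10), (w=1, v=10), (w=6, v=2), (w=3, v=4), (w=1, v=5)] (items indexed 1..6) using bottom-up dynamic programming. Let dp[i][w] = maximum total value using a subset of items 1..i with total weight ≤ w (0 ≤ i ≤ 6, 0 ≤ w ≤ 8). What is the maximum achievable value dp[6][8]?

i\w   0   1   2   3   4   5   6   7   8
  0   0   0   0   0   0   0   0   0   0
  1   0   0   5   5   5   5   5   5   5
  2   0   0  10  10  15  15  15  15  15
  3   0  10  10  20  20  25  25  25  25
  4   0  10  10  20  20  25  25  25  25
  5   0  10  10  20  20  25  25  25  29
  6   0  10  15  20  25  25  30  30  30

30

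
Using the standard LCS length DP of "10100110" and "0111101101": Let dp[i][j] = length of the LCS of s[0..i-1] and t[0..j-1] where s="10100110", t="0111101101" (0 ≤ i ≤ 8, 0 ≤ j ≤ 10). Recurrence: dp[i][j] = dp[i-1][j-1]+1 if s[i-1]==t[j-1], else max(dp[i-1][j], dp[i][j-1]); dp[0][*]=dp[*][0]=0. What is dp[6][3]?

   ''  0  1  1  1  1  0  1  1  0  1
''  0  0  0  0  0  0  0  0  0  0  0
 1  0  0  1  1  1  1  1  1  1  1  1
 0  0  1  1  1  1  1  2  2  2  2  2
 1  0  1  2  2  2  2  2  3  3  3  3
 0  0  1  2  2  2  2  3  3  3  4  4
 0  0  1  2  2  2  2  3  3  3  4  4
 1  0  1  2  3  3  3  3  4  4  4  5
 1  0  1  2  3  4  4  4  4  5  5  5
 0  0  1  2  3  4  4  5  5  5  6  6

3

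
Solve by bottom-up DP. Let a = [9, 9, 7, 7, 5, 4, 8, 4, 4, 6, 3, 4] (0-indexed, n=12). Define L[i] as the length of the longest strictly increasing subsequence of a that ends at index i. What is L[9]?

2

   i    0    1    2    3    4    5    6    7    8    9   10   11
a[i]    9    9    7    7    5    4    8    4    4    6    3    4
L[i]    1    1    1    1    1    1    2    1    1    2    1    2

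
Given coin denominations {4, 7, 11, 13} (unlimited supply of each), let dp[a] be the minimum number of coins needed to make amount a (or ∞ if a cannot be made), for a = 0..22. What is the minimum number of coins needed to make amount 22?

 a  0  1  2  3  4  5  6  7  8  9 10 11 12 13 14 15 16 17 18 19 20 21 22
dp  0  -  -  -  1  -  -  1  2  -  -  1  3  1  2  2  4  2  2  3  2  3  2
(- denotes ∞ / unreachable)

2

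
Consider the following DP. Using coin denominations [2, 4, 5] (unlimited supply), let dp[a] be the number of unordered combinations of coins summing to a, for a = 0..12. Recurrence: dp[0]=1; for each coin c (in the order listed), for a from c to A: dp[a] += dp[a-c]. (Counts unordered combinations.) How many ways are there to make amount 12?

after  coin     0     1     2     3     4     5     6     7     8     9    10    11    12
          2     1     0     1     0     1     0     1     0     1     0     1     0     1
          4     1     0     1     0     2     0     2     0     3     0     3     0     4
          5     1     0     1     0     2     1     2     1     3     2     4     2     5

5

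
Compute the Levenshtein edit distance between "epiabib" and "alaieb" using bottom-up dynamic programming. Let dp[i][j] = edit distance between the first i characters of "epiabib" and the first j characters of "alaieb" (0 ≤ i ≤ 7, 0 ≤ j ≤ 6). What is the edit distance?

5

   ''  a  l  a  i  e  b
''  0  1  2  3  4  5  6
 e  1  1  2  3  4  4  5
 p  2  2  2  3  4  5  5
 i  3  3  3  3  3  4  5
 a  4  3  4  3  4  4  5
 b  5  4  4  4  4  5  4
 i  6  5  5  5  4  5  5
 b  7  6  6  6  5  5  5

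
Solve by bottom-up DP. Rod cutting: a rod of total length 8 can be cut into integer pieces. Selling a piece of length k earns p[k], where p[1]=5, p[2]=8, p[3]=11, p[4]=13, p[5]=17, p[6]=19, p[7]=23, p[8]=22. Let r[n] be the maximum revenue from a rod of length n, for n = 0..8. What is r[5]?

   n    0    1    2    3    4    5    6    7    8
r[n]    0    5   10   15   20   25   30   35   40

25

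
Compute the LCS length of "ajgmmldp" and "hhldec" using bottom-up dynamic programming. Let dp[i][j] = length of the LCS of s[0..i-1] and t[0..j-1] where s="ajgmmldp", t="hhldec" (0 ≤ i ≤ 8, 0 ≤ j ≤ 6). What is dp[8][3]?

   ''  h  h  l  d  e  c
''  0  0  0  0  0  0  0
 a  0  0  0  0  0  0  0
 j  0  0  0  0  0  0  0
 g  0  0  0  0  0  0  0
 m  0  0  0  0  0  0  0
 m  0  0  0  0  0  0  0
 l  0  0  0  1  1  1  1
 d  0  0  0  1  2  2  2
 p  0  0  0  1  2  2  2

1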